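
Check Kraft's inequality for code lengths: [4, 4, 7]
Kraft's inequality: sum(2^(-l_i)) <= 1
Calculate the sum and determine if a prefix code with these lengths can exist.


Sum = 2^(-4) + 2^(-4) + 2^(-7)
    = 0.0625 + 0.0625 + 0.0078125
    = 17/128 = 0.1328125
Since 0.1328125 <= 1, Kraft's inequality IS satisfied.
A prefix code with these lengths CAN exist.

Kraft sum = 0.1328125. Satisfied.


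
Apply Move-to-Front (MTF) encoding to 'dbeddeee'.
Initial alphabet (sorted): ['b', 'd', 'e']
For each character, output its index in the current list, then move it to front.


MTF encoding:
'd': index 1 in ['b', 'd', 'e'] -> ['d', 'b', 'e']
'b': index 1 in ['d', 'b', 'e'] -> ['b', 'd', 'e']
'e': index 2 in ['b', 'd', 'e'] -> ['e', 'b', 'd']
'd': index 2 in ['e', 'b', 'd'] -> ['d', 'e', 'b']
'd': index 0 in ['d', 'e', 'b'] -> ['d', 'e', 'b']
'e': index 1 in ['d', 'e', 'b'] -> ['e', 'd', 'b']
'e': index 0 in ['e', 'd', 'b'] -> ['e', 'd', 'b']
'e': index 0 in ['e', 'd', 'b'] -> ['e', 'd', 'b']


Output: [1, 1, 2, 2, 0, 1, 0, 0]


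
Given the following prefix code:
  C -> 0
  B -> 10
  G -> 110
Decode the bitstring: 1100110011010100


Decoding step by step:
Bits 110 -> G
Bits 0 -> C
Bits 110 -> G
Bits 0 -> C
Bits 110 -> G
Bits 10 -> B
Bits 10 -> B
Bits 0 -> C


Decoded message: GCGCGBBC


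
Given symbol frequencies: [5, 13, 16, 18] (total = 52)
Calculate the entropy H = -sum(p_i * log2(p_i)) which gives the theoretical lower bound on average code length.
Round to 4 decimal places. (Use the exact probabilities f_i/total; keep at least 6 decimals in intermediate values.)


Per-symbol terms -p_i * log2(p_i) with p_i = f_i/52:
  p = 5/52 = 0.096154: log2(p) = -3.378512, -p*log2(p) = 0.324857
  p = 13/52 = 0.250000: log2(p) = -2.000000, -p*log2(p) = 0.500000
  p = 16/52 = 0.307692: log2(p) = -1.700440, -p*log2(p) = 0.523212
  p = 18/52 = 0.346154: log2(p) = -1.530515, -p*log2(p) = 0.529794
H = 0.324857 + 0.500000 + 0.523212 + 0.529794 = 1.877863

H = 1.8779 bits/symbol


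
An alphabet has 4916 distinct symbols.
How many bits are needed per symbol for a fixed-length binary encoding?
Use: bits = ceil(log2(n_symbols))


log2(4916) = 12.2633
Bracket: 2^12 = 4096 < 4916 <= 2^13 = 8192
So ceil(log2(4916)) = 13

bits = ceil(log2(4916)) = ceil(12.2633) = 13 bits


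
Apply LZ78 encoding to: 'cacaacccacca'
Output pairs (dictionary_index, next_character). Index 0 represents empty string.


LZ78 encoding steps:
Dictionary: {0: ''}
Step 1: w='' (idx 0), next='c' -> output (0, 'c'), add 'c' as idx 1
Step 2: w='' (idx 0), next='a' -> output (0, 'a'), add 'a' as idx 2
Step 3: w='c' (idx 1), next='a' -> output (1, 'a'), add 'ca' as idx 3
Step 4: w='a' (idx 2), next='c' -> output (2, 'c'), add 'ac' as idx 4
Step 5: w='c' (idx 1), next='c' -> output (1, 'c'), add 'cc' as idx 5
Step 6: w='ac' (idx 4), next='c' -> output (4, 'c'), add 'acc' as idx 6
Step 7: w='a' (idx 2), end of input -> output (2, '')


Encoded: [(0, 'c'), (0, 'a'), (1, 'a'), (2, 'c'), (1, 'c'), (4, 'c'), (2, '')]


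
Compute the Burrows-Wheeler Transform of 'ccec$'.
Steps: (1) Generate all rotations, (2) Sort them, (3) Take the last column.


Rotations (sorted):
  0: $ccec -> last char: c
  1: c$cce -> last char: e
  2: ccec$ -> last char: $
  3: cec$c -> last char: c
  4: ec$cc -> last char: c


BWT = ce$cc


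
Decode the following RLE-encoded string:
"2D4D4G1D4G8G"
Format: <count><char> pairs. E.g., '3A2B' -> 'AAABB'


Expanding each <count><char> pair:
  2D -> 'DD'
  4D -> 'DDDD'
  4G -> 'GGGG'
  1D -> 'D'
  4G -> 'GGGG'
  8G -> 'GGGGGGGG'

Decoded = DDDDDDGGGGDGGGGGGGGGGGG


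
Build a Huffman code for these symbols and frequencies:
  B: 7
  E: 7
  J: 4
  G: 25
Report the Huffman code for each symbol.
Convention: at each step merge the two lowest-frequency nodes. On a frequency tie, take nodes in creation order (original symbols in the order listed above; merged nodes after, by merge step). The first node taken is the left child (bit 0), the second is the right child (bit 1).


Huffman tree construction:
Step 1: Merge J(4) + B(7) = 11
Step 2: Merge E(7) + (J+B)(11) = 18
Step 3: Merge (E+(J+B))(18) + G(25) = 43
Read each symbol's code off the tree from the root (left child = 0, right child = 1).

Codes:
  B: 011 (length 3)
  E: 00 (length 2)
  J: 010 (length 3)
  G: 1 (length 1)
Average code length: 72/43 = 1.6744 bits/symbol


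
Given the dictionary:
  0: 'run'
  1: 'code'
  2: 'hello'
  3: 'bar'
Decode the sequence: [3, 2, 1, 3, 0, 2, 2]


Look up each index in the dictionary:
  3 -> 'bar'
  2 -> 'hello'
  1 -> 'code'
  3 -> 'bar'
  0 -> 'run'
  2 -> 'hello'
  2 -> 'hello'

Decoded: "bar hello code bar run hello hello"


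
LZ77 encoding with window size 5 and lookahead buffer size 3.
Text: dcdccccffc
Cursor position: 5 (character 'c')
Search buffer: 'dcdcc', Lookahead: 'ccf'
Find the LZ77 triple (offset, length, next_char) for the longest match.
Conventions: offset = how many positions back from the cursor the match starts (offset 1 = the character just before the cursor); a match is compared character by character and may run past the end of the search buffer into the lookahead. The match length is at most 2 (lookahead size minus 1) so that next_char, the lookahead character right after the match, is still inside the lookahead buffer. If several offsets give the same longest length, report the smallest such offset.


Try each offset into the search buffer:
  offset=1 (pos 4, char 'c'): match length 2
  offset=2 (pos 3, char 'c'): match length 2
  offset=3 (pos 2, char 'd'): match length 0
  offset=4 (pos 1, char 'c'): match length 1
  offset=5 (pos 0, char 'd'): match length 0
Longest match has length 2, found at offsets 1, 2; take the smallest, offset 1.
next_char = character at position 5 + 2 = 7 -> 'f'

Best match: offset=1, length=2 (matching 'cc' starting at position 4)
LZ77 triple: (1, 2, 'f')


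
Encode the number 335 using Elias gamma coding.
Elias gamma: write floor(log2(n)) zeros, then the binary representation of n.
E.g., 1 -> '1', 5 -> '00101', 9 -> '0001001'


num_bits = floor(log2(335)) + 1 = 9
leading_zeros = num_bits - 1 = 8
binary(335) = 101001111

Elias gamma(335) = '00000000' + '101001111' = 00000000101001111 (17 bits)


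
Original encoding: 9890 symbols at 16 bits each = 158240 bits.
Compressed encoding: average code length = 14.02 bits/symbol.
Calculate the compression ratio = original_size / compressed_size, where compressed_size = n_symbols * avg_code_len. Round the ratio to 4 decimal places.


original_size = n_symbols * orig_bits = 9890 * 16 = 158240 bits
compressed_size = n_symbols * avg_code_len = 9890 * 14.02 = 138657.8 bits
ratio = original_size / compressed_size = 158240 / 138657.8 = 1.1412

Compression ratio = 1.1412


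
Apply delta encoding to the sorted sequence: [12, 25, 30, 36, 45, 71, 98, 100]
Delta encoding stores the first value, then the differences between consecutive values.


First value: 12
Deltas:
  25 - 12 = 13
  30 - 25 = 5
  36 - 30 = 6
  45 - 36 = 9
  71 - 45 = 26
  98 - 71 = 27
  100 - 98 = 2


Delta encoded: [12, 13, 5, 6, 9, 26, 27, 2]


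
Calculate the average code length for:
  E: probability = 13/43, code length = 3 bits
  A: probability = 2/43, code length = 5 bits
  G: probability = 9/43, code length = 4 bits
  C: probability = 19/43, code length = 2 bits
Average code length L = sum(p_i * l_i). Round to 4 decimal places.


Weighted contributions p_i * l_i:
  E: (13/43) * 3 = 39/43
  A: (2/43) * 5 = 10/43
  G: (9/43) * 4 = 36/43
  C: (19/43) * 2 = 38/43
Sum = (39 + 10 + 36 + 38)/43 = 123/43

L = 123/43 = 2.8605 bits/symbol


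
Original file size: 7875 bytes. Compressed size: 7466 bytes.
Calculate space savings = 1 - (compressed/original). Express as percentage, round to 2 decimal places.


ratio = compressed/original = 7466/7875 = 0.948063
savings = 1 - ratio = 1 - 0.948063 = 0.051937
as a percentage: 0.051937 * 100 = 5.19%

Space savings = 1 - 7466/7875 = 5.19%


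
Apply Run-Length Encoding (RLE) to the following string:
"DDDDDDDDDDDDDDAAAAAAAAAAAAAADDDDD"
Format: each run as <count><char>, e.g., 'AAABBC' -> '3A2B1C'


Scanning runs left to right:
  i=0: run of 'D' x 14 -> '14D'
  i=14: run of 'A' x 14 -> '14A'
  i=28: run of 'D' x 5 -> '5D'

RLE = 14D14A5D


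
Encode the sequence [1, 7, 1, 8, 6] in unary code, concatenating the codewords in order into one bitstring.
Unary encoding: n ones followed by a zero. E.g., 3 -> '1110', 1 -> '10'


Encode each number as n ones followed by a terminating 0:
  1 -> 10 (2 bits)
  7 -> 11111110 (8 bits)
  1 -> 10 (2 bits)
  8 -> 111111110 (9 bits)
  6 -> 1111110 (7 bits)
Total length = 2 + 8 + 2 + 9 + 7 = 28 bits.

Unary([1, 7, 1, 8, 6]) = 1011111110101111111101111110 (28 bits)


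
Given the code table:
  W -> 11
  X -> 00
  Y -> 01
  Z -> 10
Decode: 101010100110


Decoding:
10 -> Z
10 -> Z
10 -> Z
10 -> Z
01 -> Y
10 -> Z


Result: ZZZZYZ


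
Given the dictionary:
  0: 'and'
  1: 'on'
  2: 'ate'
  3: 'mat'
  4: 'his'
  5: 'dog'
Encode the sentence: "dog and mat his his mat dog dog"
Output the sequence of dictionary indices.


Look up each word in the dictionary:
  'dog' -> 5
  'and' -> 0
  'mat' -> 3
  'his' -> 4
  'his' -> 4
  'mat' -> 3
  'dog' -> 5
  'dog' -> 5

Encoded: [5, 0, 3, 4, 4, 3, 5, 5]


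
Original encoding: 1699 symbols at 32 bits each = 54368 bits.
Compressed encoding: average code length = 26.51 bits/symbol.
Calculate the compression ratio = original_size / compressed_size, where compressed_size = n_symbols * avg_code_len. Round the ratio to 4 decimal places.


original_size = n_symbols * orig_bits = 1699 * 32 = 54368 bits
compressed_size = n_symbols * avg_code_len = 1699 * 26.51 = 45040.49 bits
ratio = original_size / compressed_size = 54368 / 45040.49 = 1.2071

Compression ratio = 1.2071


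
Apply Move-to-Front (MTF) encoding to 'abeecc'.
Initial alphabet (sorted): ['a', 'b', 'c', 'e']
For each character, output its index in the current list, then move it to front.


MTF encoding:
'a': index 0 in ['a', 'b', 'c', 'e'] -> ['a', 'b', 'c', 'e']
'b': index 1 in ['a', 'b', 'c', 'e'] -> ['b', 'a', 'c', 'e']
'e': index 3 in ['b', 'a', 'c', 'e'] -> ['e', 'b', 'a', 'c']
'e': index 0 in ['e', 'b', 'a', 'c'] -> ['e', 'b', 'a', 'c']
'c': index 3 in ['e', 'b', 'a', 'c'] -> ['c', 'e', 'b', 'a']
'c': index 0 in ['c', 'e', 'b', 'a'] -> ['c', 'e', 'b', 'a']


Output: [0, 1, 3, 0, 3, 0]


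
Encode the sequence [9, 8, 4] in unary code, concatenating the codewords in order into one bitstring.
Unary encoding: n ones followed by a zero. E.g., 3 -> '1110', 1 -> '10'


Encode each number as n ones followed by a terminating 0:
  9 -> 1111111110 (10 bits)
  8 -> 111111110 (9 bits)
  4 -> 11110 (5 bits)
Total length = 10 + 9 + 5 = 24 bits.

Unary([9, 8, 4]) = 111111111011111111011110 (24 bits)


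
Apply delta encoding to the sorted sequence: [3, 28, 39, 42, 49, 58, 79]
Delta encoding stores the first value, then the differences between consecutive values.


First value: 3
Deltas:
  28 - 3 = 25
  39 - 28 = 11
  42 - 39 = 3
  49 - 42 = 7
  58 - 49 = 9
  79 - 58 = 21


Delta encoded: [3, 25, 11, 3, 7, 9, 21]


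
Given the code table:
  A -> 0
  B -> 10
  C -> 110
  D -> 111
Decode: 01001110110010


Decoding:
0 -> A
10 -> B
0 -> A
111 -> D
0 -> A
110 -> C
0 -> A
10 -> B


Result: ABADACAB


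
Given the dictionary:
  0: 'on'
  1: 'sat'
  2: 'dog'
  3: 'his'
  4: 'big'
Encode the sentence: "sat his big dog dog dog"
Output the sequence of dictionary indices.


Look up each word in the dictionary:
  'sat' -> 1
  'his' -> 3
  'big' -> 4
  'dog' -> 2
  'dog' -> 2
  'dog' -> 2

Encoded: [1, 3, 4, 2, 2, 2]


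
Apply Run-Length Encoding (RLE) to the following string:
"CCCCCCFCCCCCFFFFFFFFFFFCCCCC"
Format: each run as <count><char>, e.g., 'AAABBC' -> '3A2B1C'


Scanning runs left to right:
  i=0: run of 'C' x 6 -> '6C'
  i=6: run of 'F' x 1 -> '1F'
  i=7: run of 'C' x 5 -> '5C'
  i=12: run of 'F' x 11 -> '11F'
  i=23: run of 'C' x 5 -> '5C'

RLE = 6C1F5C11F5C


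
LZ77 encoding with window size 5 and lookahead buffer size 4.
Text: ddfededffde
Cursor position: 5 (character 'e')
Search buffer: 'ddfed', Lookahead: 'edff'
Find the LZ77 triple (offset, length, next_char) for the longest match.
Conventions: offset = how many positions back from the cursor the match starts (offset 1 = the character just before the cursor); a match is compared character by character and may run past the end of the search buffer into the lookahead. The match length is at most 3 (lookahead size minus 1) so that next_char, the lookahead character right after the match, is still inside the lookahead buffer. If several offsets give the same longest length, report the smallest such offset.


Try each offset into the search buffer:
  offset=1 (pos 4, char 'd'): match length 0
  offset=2 (pos 3, char 'e'): match length 2
  offset=3 (pos 2, char 'f'): match length 0
  offset=4 (pos 1, char 'd'): match length 0
  offset=5 (pos 0, char 'd'): match length 0
Longest match has length 2 at offset 2.
next_char = character at position 5 + 2 = 7 -> 'f'

Best match: offset=2, length=2 (matching 'ed' starting at position 3)
LZ77 triple: (2, 2, 'f')


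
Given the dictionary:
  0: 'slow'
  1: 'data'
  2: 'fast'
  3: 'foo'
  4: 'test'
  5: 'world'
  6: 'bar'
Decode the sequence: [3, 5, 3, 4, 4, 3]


Look up each index in the dictionary:
  3 -> 'foo'
  5 -> 'world'
  3 -> 'foo'
  4 -> 'test'
  4 -> 'test'
  3 -> 'foo'

Decoded: "foo world foo test test foo"


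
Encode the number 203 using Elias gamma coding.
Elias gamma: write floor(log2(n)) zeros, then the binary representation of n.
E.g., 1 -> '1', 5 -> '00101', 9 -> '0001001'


num_bits = floor(log2(203)) + 1 = 8
leading_zeros = num_bits - 1 = 7
binary(203) = 11001011

Elias gamma(203) = '0000000' + '11001011' = 000000011001011 (15 bits)


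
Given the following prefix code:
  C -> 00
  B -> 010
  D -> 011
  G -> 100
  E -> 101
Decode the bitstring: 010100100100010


Decoding step by step:
Bits 010 -> B
Bits 100 -> G
Bits 100 -> G
Bits 100 -> G
Bits 010 -> B


Decoded message: BGGGB


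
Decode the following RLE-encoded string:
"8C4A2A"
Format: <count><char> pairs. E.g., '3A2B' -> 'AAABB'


Expanding each <count><char> pair:
  8C -> 'CCCCCCCC'
  4A -> 'AAAA'
  2A -> 'AA'

Decoded = CCCCCCCCAAAAAA


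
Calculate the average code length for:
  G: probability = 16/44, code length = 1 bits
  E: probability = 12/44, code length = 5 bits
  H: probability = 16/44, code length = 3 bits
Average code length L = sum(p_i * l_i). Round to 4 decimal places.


Weighted contributions p_i * l_i:
  G: (16/44) * 1 = 16/44
  E: (12/44) * 5 = 60/44
  H: (16/44) * 3 = 48/44
Sum = (16 + 60 + 48)/44 = 124/44

L = 124/44 = 2.8182 bits/symbol


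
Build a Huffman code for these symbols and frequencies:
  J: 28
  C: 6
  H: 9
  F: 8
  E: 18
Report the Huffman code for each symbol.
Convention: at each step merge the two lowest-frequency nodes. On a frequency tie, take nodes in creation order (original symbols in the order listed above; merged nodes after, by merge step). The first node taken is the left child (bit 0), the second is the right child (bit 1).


Huffman tree construction:
Step 1: Merge C(6) + F(8) = 14
Step 2: Merge H(9) + (C+F)(14) = 23
Step 3: Merge E(18) + (H+(C+F))(23) = 41
Step 4: Merge J(28) + (E+(H+(C+F)))(41) = 69
Read each symbol's code off the tree from the root (left child = 0, right child = 1).

Codes:
  J: 0 (length 1)
  C: 1110 (length 4)
  H: 110 (length 3)
  F: 1111 (length 4)
  E: 10 (length 2)
Average code length: 147/69 = 2.1304 bits/symbol


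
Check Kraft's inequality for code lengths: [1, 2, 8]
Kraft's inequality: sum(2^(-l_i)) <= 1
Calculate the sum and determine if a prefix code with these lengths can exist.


Sum = 2^(-1) + 2^(-2) + 2^(-8)
    = 0.5 + 0.25 + 0.00390625
    = 193/256 = 0.75390625
Since 0.75390625 <= 1, Kraft's inequality IS satisfied.
A prefix code with these lengths CAN exist.

Kraft sum = 0.75390625. Satisfied.


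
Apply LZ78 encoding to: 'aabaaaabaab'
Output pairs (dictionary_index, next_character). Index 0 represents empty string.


LZ78 encoding steps:
Dictionary: {0: ''}
Step 1: w='' (idx 0), next='a' -> output (0, 'a'), add 'a' as idx 1
Step 2: w='a' (idx 1), next='b' -> output (1, 'b'), add 'ab' as idx 2
Step 3: w='a' (idx 1), next='a' -> output (1, 'a'), add 'aa' as idx 3
Step 4: w='aa' (idx 3), next='b' -> output (3, 'b'), add 'aab' as idx 4
Step 5: w='aab' (idx 4), end of input -> output (4, '')


Encoded: [(0, 'a'), (1, 'b'), (1, 'a'), (3, 'b'), (4, '')]


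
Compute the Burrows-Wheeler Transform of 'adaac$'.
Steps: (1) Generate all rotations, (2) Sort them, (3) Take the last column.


Rotations (sorted):
  0: $adaac -> last char: c
  1: aac$ad -> last char: d
  2: ac$ada -> last char: a
  3: adaac$ -> last char: $
  4: c$adaa -> last char: a
  5: daac$a -> last char: a


BWT = cda$aa


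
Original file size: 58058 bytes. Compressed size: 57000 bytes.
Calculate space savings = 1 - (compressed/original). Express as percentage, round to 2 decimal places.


ratio = compressed/original = 57000/58058 = 0.981777
savings = 1 - ratio = 1 - 0.981777 = 0.018223
as a percentage: 0.018223 * 100 = 1.82%

Space savings = 1 - 57000/58058 = 1.82%


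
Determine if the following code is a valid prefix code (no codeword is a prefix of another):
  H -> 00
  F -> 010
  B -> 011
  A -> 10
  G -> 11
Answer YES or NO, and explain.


Checking each pair (does one codeword prefix another?):
  H='00' vs F='010': no prefix
  H='00' vs B='011': no prefix
  H='00' vs A='10': no prefix
  H='00' vs G='11': no prefix
  F='010' vs H='00': no prefix
  F='010' vs B='011': no prefix
  F='010' vs A='10': no prefix
  F='010' vs G='11': no prefix
  B='011' vs H='00': no prefix
  B='011' vs F='010': no prefix
  B='011' vs A='10': no prefix
  B='011' vs G='11': no prefix
  A='10' vs H='00': no prefix
  A='10' vs F='010': no prefix
  A='10' vs B='011': no prefix
  A='10' vs G='11': no prefix
  G='11' vs H='00': no prefix
  G='11' vs F='010': no prefix
  G='11' vs B='011': no prefix
  G='11' vs A='10': no prefix
No violation found over all pairs.

YES -- this is a valid prefix code. No codeword is a prefix of any other codeword.


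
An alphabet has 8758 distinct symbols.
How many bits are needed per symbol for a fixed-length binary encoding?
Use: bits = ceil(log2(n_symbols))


log2(8758) = 13.0964
Bracket: 2^13 = 8192 < 8758 <= 2^14 = 16384
So ceil(log2(8758)) = 14

bits = ceil(log2(8758)) = ceil(13.0964) = 14 bits


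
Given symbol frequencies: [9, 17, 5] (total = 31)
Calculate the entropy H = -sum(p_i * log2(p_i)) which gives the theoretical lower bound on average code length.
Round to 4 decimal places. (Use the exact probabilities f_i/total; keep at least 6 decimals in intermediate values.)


Per-symbol terms -p_i * log2(p_i) with p_i = f_i/31:
  p = 9/31 = 0.290323: log2(p) = -1.784271, -p*log2(p) = 0.518014
  p = 17/31 = 0.548387: log2(p) = -0.866733, -p*log2(p) = 0.475305
  p = 5/31 = 0.161290: log2(p) = -2.632268, -p*log2(p) = 0.424559
H = 0.518014 + 0.475305 + 0.424559 = 1.417878

H = 1.4179 bits/symbol


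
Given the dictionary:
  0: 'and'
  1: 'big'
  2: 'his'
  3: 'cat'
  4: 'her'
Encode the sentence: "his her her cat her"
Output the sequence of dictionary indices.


Look up each word in the dictionary:
  'his' -> 2
  'her' -> 4
  'her' -> 4
  'cat' -> 3
  'her' -> 4

Encoded: [2, 4, 4, 3, 4]


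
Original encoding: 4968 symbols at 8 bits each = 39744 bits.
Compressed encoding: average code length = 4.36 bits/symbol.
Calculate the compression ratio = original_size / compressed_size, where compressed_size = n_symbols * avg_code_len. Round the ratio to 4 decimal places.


original_size = n_symbols * orig_bits = 4968 * 8 = 39744 bits
compressed_size = n_symbols * avg_code_len = 4968 * 4.36 = 21660.48 bits
ratio = original_size / compressed_size = 39744 / 21660.48 = 1.8349

Compression ratio = 1.8349


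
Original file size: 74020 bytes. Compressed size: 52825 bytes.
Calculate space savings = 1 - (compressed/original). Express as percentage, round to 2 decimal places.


ratio = compressed/original = 52825/74020 = 0.713658
savings = 1 - ratio = 1 - 0.713658 = 0.286342
as a percentage: 0.286342 * 100 = 28.63%

Space savings = 1 - 52825/74020 = 28.63%


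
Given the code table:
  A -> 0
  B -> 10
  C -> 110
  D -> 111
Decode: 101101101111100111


Decoding:
10 -> B
110 -> C
110 -> C
111 -> D
110 -> C
0 -> A
111 -> D


Result: BCCDCAD


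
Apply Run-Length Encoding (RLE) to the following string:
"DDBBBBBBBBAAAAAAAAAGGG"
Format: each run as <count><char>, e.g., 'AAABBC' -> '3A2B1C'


Scanning runs left to right:
  i=0: run of 'D' x 2 -> '2D'
  i=2: run of 'B' x 8 -> '8B'
  i=10: run of 'A' x 9 -> '9A'
  i=19: run of 'G' x 3 -> '3G'

RLE = 2D8B9A3G


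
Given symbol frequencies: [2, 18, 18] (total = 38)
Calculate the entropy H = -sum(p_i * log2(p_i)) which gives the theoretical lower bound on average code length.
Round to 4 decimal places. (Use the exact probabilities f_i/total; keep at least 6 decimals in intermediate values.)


Per-symbol terms -p_i * log2(p_i) with p_i = f_i/38:
  p = 2/38 = 0.052632: log2(p) = -4.247928, -p*log2(p) = 0.223575
  p = 18/38 = 0.473684: log2(p) = -1.078003, -p*log2(p) = 0.510633
  p = 18/38 = 0.473684: log2(p) = -1.078003, -p*log2(p) = 0.510633
H = 0.223575 + 0.510633 + 0.510633 = 1.244841

H = 1.2448 bits/symbol


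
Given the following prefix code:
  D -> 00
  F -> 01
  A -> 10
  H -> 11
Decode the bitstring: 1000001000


Decoding step by step:
Bits 10 -> A
Bits 00 -> D
Bits 00 -> D
Bits 10 -> A
Bits 00 -> D


Decoded message: ADDAD


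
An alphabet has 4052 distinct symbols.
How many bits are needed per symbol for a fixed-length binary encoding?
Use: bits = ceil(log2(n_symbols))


log2(4052) = 11.9844
Bracket: 2^11 = 2048 < 4052 <= 2^12 = 4096
So ceil(log2(4052)) = 12

bits = ceil(log2(4052)) = ceil(11.9844) = 12 bits


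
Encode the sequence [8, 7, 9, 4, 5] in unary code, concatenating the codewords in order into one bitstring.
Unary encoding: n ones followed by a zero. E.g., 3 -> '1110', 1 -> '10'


Encode each number as n ones followed by a terminating 0:
  8 -> 111111110 (9 bits)
  7 -> 11111110 (8 bits)
  9 -> 1111111110 (10 bits)
  4 -> 11110 (5 bits)
  5 -> 111110 (6 bits)
Total length = 9 + 8 + 10 + 5 + 6 = 38 bits.

Unary([8, 7, 9, 4, 5]) = 11111111011111110111111111011110111110 (38 bits)


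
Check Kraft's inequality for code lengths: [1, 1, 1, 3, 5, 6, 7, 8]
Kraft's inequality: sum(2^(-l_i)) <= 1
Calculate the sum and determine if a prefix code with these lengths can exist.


Sum = 2^(-1) + 2^(-1) + 2^(-1) + 2^(-3) + 2^(-5) + 2^(-6) + 2^(-7) + 2^(-8)
    = 0.5 + 0.5 + 0.5 + 0.125 + 0.03125 + 0.015625 + 0.0078125 + 0.00390625
    = 431/256 = 1.68359375
Since 1.68359375 > 1, Kraft's inequality is NOT satisfied.
A prefix code with these lengths CANNOT exist.

Kraft sum = 1.68359375. Not satisfied.


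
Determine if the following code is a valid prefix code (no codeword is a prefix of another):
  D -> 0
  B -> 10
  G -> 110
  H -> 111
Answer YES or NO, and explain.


Checking each pair (does one codeword prefix another?):
  D='0' vs B='10': no prefix
  D='0' vs G='110': no prefix
  D='0' vs H='111': no prefix
  B='10' vs D='0': no prefix
  B='10' vs G='110': no prefix
  B='10' vs H='111': no prefix
  G='110' vs D='0': no prefix
  G='110' vs B='10': no prefix
  G='110' vs H='111': no prefix
  H='111' vs D='0': no prefix
  H='111' vs B='10': no prefix
  H='111' vs G='110': no prefix
No violation found over all pairs.

YES -- this is a valid prefix code. No codeword is a prefix of any other codeword.


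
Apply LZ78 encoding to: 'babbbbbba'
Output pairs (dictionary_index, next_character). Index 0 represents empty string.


LZ78 encoding steps:
Dictionary: {0: ''}
Step 1: w='' (idx 0), next='b' -> output (0, 'b'), add 'b' as idx 1
Step 2: w='' (idx 0), next='a' -> output (0, 'a'), add 'a' as idx 2
Step 3: w='b' (idx 1), next='b' -> output (1, 'b'), add 'bb' as idx 3
Step 4: w='bb' (idx 3), next='b' -> output (3, 'b'), add 'bbb' as idx 4
Step 5: w='b' (idx 1), next='a' -> output (1, 'a'), add 'ba' as idx 5


Encoded: [(0, 'b'), (0, 'a'), (1, 'b'), (3, 'b'), (1, 'a')]


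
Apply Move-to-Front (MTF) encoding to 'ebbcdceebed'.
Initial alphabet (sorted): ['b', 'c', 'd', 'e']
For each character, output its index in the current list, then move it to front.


MTF encoding:
'e': index 3 in ['b', 'c', 'd', 'e'] -> ['e', 'b', 'c', 'd']
'b': index 1 in ['e', 'b', 'c', 'd'] -> ['b', 'e', 'c', 'd']
'b': index 0 in ['b', 'e', 'c', 'd'] -> ['b', 'e', 'c', 'd']
'c': index 2 in ['b', 'e', 'c', 'd'] -> ['c', 'b', 'e', 'd']
'd': index 3 in ['c', 'b', 'e', 'd'] -> ['d', 'c', 'b', 'e']
'c': index 1 in ['d', 'c', 'b', 'e'] -> ['c', 'd', 'b', 'e']
'e': index 3 in ['c', 'd', 'b', 'e'] -> ['e', 'c', 'd', 'b']
'e': index 0 in ['e', 'c', 'd', 'b'] -> ['e', 'c', 'd', 'b']
'b': index 3 in ['e', 'c', 'd', 'b'] -> ['b', 'e', 'c', 'd']
'e': index 1 in ['b', 'e', 'c', 'd'] -> ['e', 'b', 'c', 'd']
'd': index 3 in ['e', 'b', 'c', 'd'] -> ['d', 'e', 'b', 'c']


Output: [3, 1, 0, 2, 3, 1, 3, 0, 3, 1, 3]


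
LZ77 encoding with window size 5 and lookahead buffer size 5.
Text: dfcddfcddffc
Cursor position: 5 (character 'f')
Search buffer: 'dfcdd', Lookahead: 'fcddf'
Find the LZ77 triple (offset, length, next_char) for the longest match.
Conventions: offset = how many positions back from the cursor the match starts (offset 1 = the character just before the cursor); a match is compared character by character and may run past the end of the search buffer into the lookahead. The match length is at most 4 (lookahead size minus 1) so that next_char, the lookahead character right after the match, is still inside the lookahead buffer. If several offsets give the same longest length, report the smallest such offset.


Try each offset into the search buffer:
  offset=1 (pos 4, char 'd'): match length 0
  offset=2 (pos 3, char 'd'): match length 0
  offset=3 (pos 2, char 'c'): match length 0
  offset=4 (pos 1, char 'f'): match length 4
  offset=5 (pos 0, char 'd'): match length 0
Longest match has length 4 at offset 4.
next_char = character at position 5 + 4 = 9 -> 'f'

Best match: offset=4, length=4 (matching 'fcdd' starting at position 1)
LZ77 triple: (4, 4, 'f')


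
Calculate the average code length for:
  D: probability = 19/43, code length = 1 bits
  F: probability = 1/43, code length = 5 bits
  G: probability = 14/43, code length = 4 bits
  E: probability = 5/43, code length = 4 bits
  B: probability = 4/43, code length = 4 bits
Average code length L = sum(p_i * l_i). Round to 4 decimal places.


Weighted contributions p_i * l_i:
  D: (19/43) * 1 = 19/43
  F: (1/43) * 5 = 5/43
  G: (14/43) * 4 = 56/43
  E: (5/43) * 4 = 20/43
  B: (4/43) * 4 = 16/43
Sum = (19 + 5 + 56 + 20 + 16)/43 = 116/43

L = 116/43 = 2.6977 bits/symbol


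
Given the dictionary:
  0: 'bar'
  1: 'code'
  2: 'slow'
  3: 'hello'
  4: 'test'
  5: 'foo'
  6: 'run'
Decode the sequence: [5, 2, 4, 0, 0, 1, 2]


Look up each index in the dictionary:
  5 -> 'foo'
  2 -> 'slow'
  4 -> 'test'
  0 -> 'bar'
  0 -> 'bar'
  1 -> 'code'
  2 -> 'slow'

Decoded: "foo slow test bar bar code slow"


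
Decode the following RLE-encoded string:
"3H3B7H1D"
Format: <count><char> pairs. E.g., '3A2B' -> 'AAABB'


Expanding each <count><char> pair:
  3H -> 'HHH'
  3B -> 'BBB'
  7H -> 'HHHHHHH'
  1D -> 'D'

Decoded = HHHBBBHHHHHHHD


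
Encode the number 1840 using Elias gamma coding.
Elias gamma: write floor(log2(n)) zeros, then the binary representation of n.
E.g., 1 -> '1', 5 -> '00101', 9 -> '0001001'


num_bits = floor(log2(1840)) + 1 = 11
leading_zeros = num_bits - 1 = 10
binary(1840) = 11100110000

Elias gamma(1840) = '0000000000' + '11100110000' = 000000000011100110000 (21 bits)


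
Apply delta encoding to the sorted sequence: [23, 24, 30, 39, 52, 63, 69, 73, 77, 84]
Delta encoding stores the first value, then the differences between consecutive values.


First value: 23
Deltas:
  24 - 23 = 1
  30 - 24 = 6
  39 - 30 = 9
  52 - 39 = 13
  63 - 52 = 11
  69 - 63 = 6
  73 - 69 = 4
  77 - 73 = 4
  84 - 77 = 7


Delta encoded: [23, 1, 6, 9, 13, 11, 6, 4, 4, 7]


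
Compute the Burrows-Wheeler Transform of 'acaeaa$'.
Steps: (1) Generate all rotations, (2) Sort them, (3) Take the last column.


Rotations (sorted):
  0: $acaeaa -> last char: a
  1: a$acaea -> last char: a
  2: aa$acae -> last char: e
  3: acaeaa$ -> last char: $
  4: aeaa$ac -> last char: c
  5: caeaa$a -> last char: a
  6: eaa$aca -> last char: a


BWT = aae$caa


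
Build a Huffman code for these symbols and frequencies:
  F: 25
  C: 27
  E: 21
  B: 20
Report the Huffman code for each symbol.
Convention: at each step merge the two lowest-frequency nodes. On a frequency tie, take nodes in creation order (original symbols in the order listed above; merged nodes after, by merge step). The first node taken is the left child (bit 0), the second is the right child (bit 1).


Huffman tree construction:
Step 1: Merge B(20) + E(21) = 41
Step 2: Merge F(25) + C(27) = 52
Step 3: Merge (B+E)(41) + (F+C)(52) = 93
Read each symbol's code off the tree from the root (left child = 0, right child = 1).

Codes:
  F: 10 (length 2)
  C: 11 (length 2)
  E: 01 (length 2)
  B: 00 (length 2)
Average code length: 186/93 = 2.0000 bits/symbol


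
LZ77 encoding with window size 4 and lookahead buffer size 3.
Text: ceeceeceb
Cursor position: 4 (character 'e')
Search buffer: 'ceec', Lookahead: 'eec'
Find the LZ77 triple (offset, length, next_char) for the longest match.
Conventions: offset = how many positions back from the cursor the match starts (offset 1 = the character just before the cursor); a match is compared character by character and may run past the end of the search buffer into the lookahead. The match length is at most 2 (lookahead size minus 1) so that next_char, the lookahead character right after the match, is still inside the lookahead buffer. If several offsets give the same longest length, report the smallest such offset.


Try each offset into the search buffer:
  offset=1 (pos 3, char 'c'): match length 0
  offset=2 (pos 2, char 'e'): match length 1
  offset=3 (pos 1, char 'e'): match length 2
  offset=4 (pos 0, char 'c'): match length 0
Longest match has length 2 at offset 3.
next_char = character at position 4 + 2 = 6 -> 'c'

Best match: offset=3, length=2 (matching 'ee' starting at position 1)
LZ77 triple: (3, 2, 'c')


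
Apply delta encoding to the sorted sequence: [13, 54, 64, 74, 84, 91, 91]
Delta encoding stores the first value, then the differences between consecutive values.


First value: 13
Deltas:
  54 - 13 = 41
  64 - 54 = 10
  74 - 64 = 10
  84 - 74 = 10
  91 - 84 = 7
  91 - 91 = 0


Delta encoded: [13, 41, 10, 10, 10, 7, 0]


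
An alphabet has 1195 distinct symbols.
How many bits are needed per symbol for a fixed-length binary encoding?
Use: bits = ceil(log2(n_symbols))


log2(1195) = 10.2228
Bracket: 2^10 = 1024 < 1195 <= 2^11 = 2048
So ceil(log2(1195)) = 11

bits = ceil(log2(1195)) = ceil(10.2228) = 11 bits


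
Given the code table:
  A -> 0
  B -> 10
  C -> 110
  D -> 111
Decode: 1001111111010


Decoding:
10 -> B
0 -> A
111 -> D
111 -> D
10 -> B
10 -> B


Result: BADDBB


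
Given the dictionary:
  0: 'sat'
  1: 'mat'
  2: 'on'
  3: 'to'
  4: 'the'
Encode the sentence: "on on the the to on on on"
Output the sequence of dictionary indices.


Look up each word in the dictionary:
  'on' -> 2
  'on' -> 2
  'the' -> 4
  'the' -> 4
  'to' -> 3
  'on' -> 2
  'on' -> 2
  'on' -> 2

Encoded: [2, 2, 4, 4, 3, 2, 2, 2]


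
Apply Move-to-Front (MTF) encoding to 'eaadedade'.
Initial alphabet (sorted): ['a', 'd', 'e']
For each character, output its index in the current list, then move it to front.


MTF encoding:
'e': index 2 in ['a', 'd', 'e'] -> ['e', 'a', 'd']
'a': index 1 in ['e', 'a', 'd'] -> ['a', 'e', 'd']
'a': index 0 in ['a', 'e', 'd'] -> ['a', 'e', 'd']
'd': index 2 in ['a', 'e', 'd'] -> ['d', 'a', 'e']
'e': index 2 in ['d', 'a', 'e'] -> ['e', 'd', 'a']
'd': index 1 in ['e', 'd', 'a'] -> ['d', 'e', 'a']
'a': index 2 in ['d', 'e', 'a'] -> ['a', 'd', 'e']
'd': index 1 in ['a', 'd', 'e'] -> ['d', 'a', 'e']
'e': index 2 in ['d', 'a', 'e'] -> ['e', 'd', 'a']


Output: [2, 1, 0, 2, 2, 1, 2, 1, 2]


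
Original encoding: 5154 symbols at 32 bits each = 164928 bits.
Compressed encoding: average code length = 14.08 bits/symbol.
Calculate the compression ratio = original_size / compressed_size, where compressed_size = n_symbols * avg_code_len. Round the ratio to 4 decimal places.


original_size = n_symbols * orig_bits = 5154 * 32 = 164928 bits
compressed_size = n_symbols * avg_code_len = 5154 * 14.08 = 72568.32 bits
ratio = original_size / compressed_size = 164928 / 72568.32 = 2.2727

Compression ratio = 2.2727


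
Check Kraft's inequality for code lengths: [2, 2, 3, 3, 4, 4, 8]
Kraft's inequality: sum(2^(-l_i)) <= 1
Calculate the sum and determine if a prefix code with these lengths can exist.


Sum = 2^(-2) + 2^(-2) + 2^(-3) + 2^(-3) + 2^(-4) + 2^(-4) + 2^(-8)
    = 0.25 + 0.25 + 0.125 + 0.125 + 0.0625 + 0.0625 + 0.00390625
    = 225/256 = 0.87890625
Since 0.87890625 <= 1, Kraft's inequality IS satisfied.
A prefix code with these lengths CAN exist.

Kraft sum = 0.87890625. Satisfied.


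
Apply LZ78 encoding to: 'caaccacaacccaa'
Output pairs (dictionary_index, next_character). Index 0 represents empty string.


LZ78 encoding steps:
Dictionary: {0: ''}
Step 1: w='' (idx 0), next='c' -> output (0, 'c'), add 'c' as idx 1
Step 2: w='' (idx 0), next='a' -> output (0, 'a'), add 'a' as idx 2
Step 3: w='a' (idx 2), next='c' -> output (2, 'c'), add 'ac' as idx 3
Step 4: w='c' (idx 1), next='a' -> output (1, 'a'), add 'ca' as idx 4
Step 5: w='ca' (idx 4), next='a' -> output (4, 'a'), add 'caa' as idx 5
Step 6: w='c' (idx 1), next='c' -> output (1, 'c'), add 'cc' as idx 6
Step 7: w='caa' (idx 5), end of input -> output (5, '')


Encoded: [(0, 'c'), (0, 'a'), (2, 'c'), (1, 'a'), (4, 'a'), (1, 'c'), (5, '')]


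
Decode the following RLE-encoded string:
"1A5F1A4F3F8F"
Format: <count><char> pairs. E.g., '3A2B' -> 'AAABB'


Expanding each <count><char> pair:
  1A -> 'A'
  5F -> 'FFFFF'
  1A -> 'A'
  4F -> 'FFFF'
  3F -> 'FFF'
  8F -> 'FFFFFFFF'

Decoded = AFFFFFAFFFFFFFFFFFFFFF


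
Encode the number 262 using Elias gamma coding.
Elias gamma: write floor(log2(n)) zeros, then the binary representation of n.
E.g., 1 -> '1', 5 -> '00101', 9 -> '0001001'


num_bits = floor(log2(262)) + 1 = 9
leading_zeros = num_bits - 1 = 8
binary(262) = 100000110

Elias gamma(262) = '00000000' + '100000110' = 00000000100000110 (17 bits)


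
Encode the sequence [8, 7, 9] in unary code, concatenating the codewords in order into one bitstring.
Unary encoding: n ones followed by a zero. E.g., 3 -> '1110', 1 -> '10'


Encode each number as n ones followed by a terminating 0:
  8 -> 111111110 (9 bits)
  7 -> 11111110 (8 bits)
  9 -> 1111111110 (10 bits)
Total length = 9 + 8 + 10 = 27 bits.

Unary([8, 7, 9]) = 111111110111111101111111110 (27 bits)


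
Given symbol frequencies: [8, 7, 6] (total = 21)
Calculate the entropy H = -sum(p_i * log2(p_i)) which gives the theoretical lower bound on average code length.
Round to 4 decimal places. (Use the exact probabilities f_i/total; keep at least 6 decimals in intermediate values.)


Per-symbol terms -p_i * log2(p_i) with p_i = f_i/21:
  p = 8/21 = 0.380952: log2(p) = -1.392317, -p*log2(p) = 0.530407
  p = 7/21 = 0.333333: log2(p) = -1.584963, -p*log2(p) = 0.528321
  p = 6/21 = 0.285714: log2(p) = -1.807355, -p*log2(p) = 0.516387
H = 0.530407 + 0.528321 + 0.516387 = 1.575115

H = 1.5751 bits/symbol


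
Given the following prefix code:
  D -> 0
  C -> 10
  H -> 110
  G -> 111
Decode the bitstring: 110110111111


Decoding step by step:
Bits 110 -> H
Bits 110 -> H
Bits 111 -> G
Bits 111 -> G


Decoded message: HHGG


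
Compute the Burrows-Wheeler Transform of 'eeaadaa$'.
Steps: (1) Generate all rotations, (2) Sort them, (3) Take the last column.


Rotations (sorted):
  0: $eeaadaa -> last char: a
  1: a$eeaada -> last char: a
  2: aa$eeaad -> last char: d
  3: aadaa$ee -> last char: e
  4: adaa$eea -> last char: a
  5: daa$eeaa -> last char: a
  6: eaadaa$e -> last char: e
  7: eeaadaa$ -> last char: $


BWT = aadeaae$


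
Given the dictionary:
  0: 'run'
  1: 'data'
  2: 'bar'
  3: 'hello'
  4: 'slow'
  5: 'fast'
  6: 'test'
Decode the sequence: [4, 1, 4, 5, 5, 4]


Look up each index in the dictionary:
  4 -> 'slow'
  1 -> 'data'
  4 -> 'slow'
  5 -> 'fast'
  5 -> 'fast'
  4 -> 'slow'

Decoded: "slow data slow fast fast slow"


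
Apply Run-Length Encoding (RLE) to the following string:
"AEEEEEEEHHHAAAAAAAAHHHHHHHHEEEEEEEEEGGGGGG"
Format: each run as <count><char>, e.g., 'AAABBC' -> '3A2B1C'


Scanning runs left to right:
  i=0: run of 'A' x 1 -> '1A'
  i=1: run of 'E' x 7 -> '7E'
  i=8: run of 'H' x 3 -> '3H'
  i=11: run of 'A' x 8 -> '8A'
  i=19: run of 'H' x 8 -> '8H'
  i=27: run of 'E' x 9 -> '9E'
  i=36: run of 'G' x 6 -> '6G'

RLE = 1A7E3H8A8H9E6G


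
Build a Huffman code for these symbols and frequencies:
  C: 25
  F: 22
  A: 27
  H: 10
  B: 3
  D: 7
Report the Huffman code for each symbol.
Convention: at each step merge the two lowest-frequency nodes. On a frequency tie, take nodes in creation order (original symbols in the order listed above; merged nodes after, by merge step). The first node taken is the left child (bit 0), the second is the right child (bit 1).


Huffman tree construction:
Step 1: Merge B(3) + D(7) = 10
Step 2: Merge H(10) + (B+D)(10) = 20
Step 3: Merge (H+(B+D))(20) + F(22) = 42
Step 4: Merge C(25) + A(27) = 52
Step 5: Merge ((H+(B+D))+F)(42) + (C+A)(52) = 94
Read each symbol's code off the tree from the root (left child = 0, right child = 1).

Codes:
  C: 10 (length 2)
  F: 01 (length 2)
  A: 11 (length 2)
  H: 000 (length 3)
  B: 0010 (length 4)
  D: 0011 (length 4)
Average code length: 218/94 = 2.3191 bits/symbol


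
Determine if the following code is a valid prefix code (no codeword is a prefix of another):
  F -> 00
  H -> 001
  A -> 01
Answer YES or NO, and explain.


Checking each pair (does one codeword prefix another?):
  F='00' vs H='001': prefix -- VIOLATION

NO -- this is NOT a valid prefix code. F (00) is a prefix of H (001).


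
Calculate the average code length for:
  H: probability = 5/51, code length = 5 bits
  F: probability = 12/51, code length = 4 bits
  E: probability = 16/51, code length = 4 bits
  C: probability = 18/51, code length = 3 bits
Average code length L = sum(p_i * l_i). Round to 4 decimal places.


Weighted contributions p_i * l_i:
  H: (5/51) * 5 = 25/51
  F: (12/51) * 4 = 48/51
  E: (16/51) * 4 = 64/51
  C: (18/51) * 3 = 54/51
Sum = (25 + 48 + 64 + 54)/51 = 191/51

L = 191/51 = 3.7451 bits/symbol


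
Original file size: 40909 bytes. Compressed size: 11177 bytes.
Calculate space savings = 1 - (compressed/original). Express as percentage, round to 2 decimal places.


ratio = compressed/original = 11177/40909 = 0.273216
savings = 1 - ratio = 1 - 0.273216 = 0.726784
as a percentage: 0.726784 * 100 = 72.68%

Space savings = 1 - 11177/40909 = 72.68%


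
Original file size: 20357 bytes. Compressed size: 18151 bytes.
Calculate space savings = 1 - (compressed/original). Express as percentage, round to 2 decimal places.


ratio = compressed/original = 18151/20357 = 0.891634
savings = 1 - ratio = 1 - 0.891634 = 0.108366
as a percentage: 0.108366 * 100 = 10.84%

Space savings = 1 - 18151/20357 = 10.84%


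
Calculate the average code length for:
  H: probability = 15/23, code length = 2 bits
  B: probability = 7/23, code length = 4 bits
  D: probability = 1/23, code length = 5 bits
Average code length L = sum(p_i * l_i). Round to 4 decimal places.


Weighted contributions p_i * l_i:
  H: (15/23) * 2 = 30/23
  B: (7/23) * 4 = 28/23
  D: (1/23) * 5 = 5/23
Sum = (30 + 28 + 5)/23 = 63/23

L = 63/23 = 2.7391 bits/symbol


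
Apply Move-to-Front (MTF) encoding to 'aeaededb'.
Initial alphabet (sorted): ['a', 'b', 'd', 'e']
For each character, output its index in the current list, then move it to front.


MTF encoding:
'a': index 0 in ['a', 'b', 'd', 'e'] -> ['a', 'b', 'd', 'e']
'e': index 3 in ['a', 'b', 'd', 'e'] -> ['e', 'a', 'b', 'd']
'a': index 1 in ['e', 'a', 'b', 'd'] -> ['a', 'e', 'b', 'd']
'e': index 1 in ['a', 'e', 'b', 'd'] -> ['e', 'a', 'b', 'd']
'd': index 3 in ['e', 'a', 'b', 'd'] -> ['d', 'e', 'a', 'b']
'e': index 1 in ['d', 'e', 'a', 'b'] -> ['e', 'd', 'a', 'b']
'd': index 1 in ['e', 'd', 'a', 'b'] -> ['d', 'e', 'a', 'b']
'b': index 3 in ['d', 'e', 'a', 'b'] -> ['b', 'd', 'e', 'a']


Output: [0, 3, 1, 1, 3, 1, 1, 3]
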